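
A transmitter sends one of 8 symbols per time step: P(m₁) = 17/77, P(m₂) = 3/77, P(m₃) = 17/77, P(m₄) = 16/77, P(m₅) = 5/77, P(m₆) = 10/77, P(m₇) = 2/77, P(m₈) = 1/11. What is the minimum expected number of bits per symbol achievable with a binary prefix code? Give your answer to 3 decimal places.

Repeatedly combine the two least-probable nodes; the expected code length is the sum of the merged weights.
merge 2/77 + 3/77 → 5/77
merge 5/77 + 5/77 → 10/77
merge 1/11 + 10/77 → 17/77
merge 10/77 + 16/77 → 26/77
merge 17/77 + 17/77 → 34/77
merge 17/77 + 26/77 → 43/77
merge 34/77 + 43/77 → 1
L = 5/77 + 10/77 + 17/77 + 26/77 + 34/77 + 43/77 + 1 = 212/77 ≈ 2.753 bits/symbol.

2.753 bits/symbol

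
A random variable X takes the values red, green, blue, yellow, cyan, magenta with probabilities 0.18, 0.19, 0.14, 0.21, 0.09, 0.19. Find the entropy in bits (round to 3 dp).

H = −Σ pᵢ log₂ pᵢ.
−0.18·log₂(0.18) = 0.4453
−0.19·log₂(0.19) = 0.4552
−0.14·log₂(0.14) = 0.3971
−0.21·log₂(0.21) = 0.4728
−0.09·log₂(0.09) = 0.3127
−0.19·log₂(0.19) = 0.4552
Sum ≈ 2.5383 → 2.538 bits.

2.538 bits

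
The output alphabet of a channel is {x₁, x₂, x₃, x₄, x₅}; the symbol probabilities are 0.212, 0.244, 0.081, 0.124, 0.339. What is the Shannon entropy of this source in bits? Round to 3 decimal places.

H = −Σ pᵢ log₂ pᵢ.
−0.212·log₂(0.212) = 0.4744
−0.244·log₂(0.244) = 0.4966
−0.081·log₂(0.081) = 0.2937
−0.124·log₂(0.124) = 0.3734
−0.339·log₂(0.339) = 0.5291
Sum ≈ 2.1672 → 2.167 bits.

2.167 bits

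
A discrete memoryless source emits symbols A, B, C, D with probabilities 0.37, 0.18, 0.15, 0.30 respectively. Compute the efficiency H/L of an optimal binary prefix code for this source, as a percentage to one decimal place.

Entropy H = −Σ p log₂ p ≈ 1.9077 bits.
Huffman merges: 3/20+9/50→33/100; 3/10+33/100→63/100; 37/100+63/100→1. L = 49/25 ≈ 1.9600.
Efficiency = H/L = 1.9077/1.9600 = 97.3%.

97.3%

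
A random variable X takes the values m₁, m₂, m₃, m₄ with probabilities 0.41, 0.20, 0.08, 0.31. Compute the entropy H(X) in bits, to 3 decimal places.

H = −Σ pᵢ log₂ pᵢ.
−0.41·log₂(0.41) = 0.5274
−0.20·log₂(0.20) = 0.4644
−0.08·log₂(0.08) = 0.2915
−0.31·log₂(0.31) = 0.5238
Sum ≈ 1.8071 → 1.807 bits.

1.807 bits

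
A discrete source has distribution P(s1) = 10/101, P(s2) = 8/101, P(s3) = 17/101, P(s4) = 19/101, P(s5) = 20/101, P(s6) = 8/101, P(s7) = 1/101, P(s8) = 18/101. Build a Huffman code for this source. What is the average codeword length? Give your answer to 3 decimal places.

Repeatedly combine the two least-probable nodes; the expected code length is the sum of the merged weights.
merge 1/101 + 8/101 → 9/101
merge 8/101 + 9/101 → 17/101
merge 10/101 + 17/101 → 27/101
merge 17/101 + 18/101 → 35/101
merge 19/101 + 20/101 → 39/101
merge 27/101 + 35/101 → 62/101
merge 39/101 + 62/101 → 1
L = 9/101 + 17/101 + 27/101 + 35/101 + 39/101 + 62/101 + 1 = 290/101 ≈ 2.871 bits/symbol.

2.871 bits/symbol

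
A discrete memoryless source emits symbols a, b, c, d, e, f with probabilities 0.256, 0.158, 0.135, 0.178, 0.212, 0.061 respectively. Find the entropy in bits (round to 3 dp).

H = −Σ pᵢ log₂ pᵢ.
−0.256·log₂(0.256) = 0.5032
−0.158·log₂(0.158) = 0.4206
−0.135·log₂(0.135) = 0.3900
−0.178·log₂(0.178) = 0.4432
−0.212·log₂(0.212) = 0.4744
−0.061·log₂(0.061) = 0.2461
Sum ≈ 2.4776 → 2.478 bits.

2.478 bits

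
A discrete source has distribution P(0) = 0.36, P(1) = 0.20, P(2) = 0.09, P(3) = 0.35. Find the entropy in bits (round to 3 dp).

1.838 bits

H = −Σ pᵢ log₂ pᵢ.
−0.36·log₂(0.36) = 0.5306
−0.20·log₂(0.20) = 0.4644
−0.09·log₂(0.09) = 0.3127
−0.35·log₂(0.35) = 0.5301
Sum ≈ 1.8378 → 1.838 bits.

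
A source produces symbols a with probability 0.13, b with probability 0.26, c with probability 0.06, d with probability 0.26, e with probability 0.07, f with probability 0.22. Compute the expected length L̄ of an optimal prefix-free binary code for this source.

Repeatedly combine the two least-probable nodes; the expected code length is the sum of the merged weights.
merge 3/50 + 7/100 → 13/100
merge 13/100 + 13/100 → 13/50
merge 11/50 + 13/50 → 12/25
merge 13/50 + 13/50 → 13/25
merge 12/25 + 13/25 → 1
L = 13/100 + 13/50 + 12/25 + 13/25 + 1 = 239/100 = 2.39 bits/symbol.

2.39 bits/symbol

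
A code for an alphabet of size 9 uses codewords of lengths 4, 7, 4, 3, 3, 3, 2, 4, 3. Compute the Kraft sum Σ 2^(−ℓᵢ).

With common denominator 2^7 = 128: Σ 2^(−ℓᵢ) = 8/128 + 1/128 + 8/128 + 16/128 + 16/128 + 16/128 + 32/128 + 8/128 + 16/128 = 121/128 = 0.9453125.

0.9453125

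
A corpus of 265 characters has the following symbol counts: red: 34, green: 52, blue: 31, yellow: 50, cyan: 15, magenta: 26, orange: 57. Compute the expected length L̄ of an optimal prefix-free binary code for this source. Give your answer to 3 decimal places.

2.743 bits/symbol

Probabilities are the counts divided by 265.
Repeatedly combine the two least-probable nodes; the expected code length is the sum of the merged weights.
merge 3/53 + 26/265 → 41/265
merge 31/265 + 34/265 → 13/53
merge 41/265 + 10/53 → 91/265
merge 52/265 + 57/265 → 109/265
merge 13/53 + 91/265 → 156/265
merge 109/265 + 156/265 → 1
L = 41/265 + 13/53 + 91/265 + 109/265 + 156/265 + 1 = 727/265 ≈ 2.743 bits/symbol.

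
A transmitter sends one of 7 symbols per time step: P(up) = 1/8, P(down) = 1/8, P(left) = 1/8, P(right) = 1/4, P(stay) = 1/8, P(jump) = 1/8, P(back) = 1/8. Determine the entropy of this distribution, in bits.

2.75 bits

Each probability is a power of 1/2, so log₂(1/p) is an integer.
H = Σ p·log₂(1/p) = 1/8·3 + 1/8·3 + 1/8·3 + 1/4·2 + 1/8·3 + 1/8·3 + 1/8·3 = 2.75 bits.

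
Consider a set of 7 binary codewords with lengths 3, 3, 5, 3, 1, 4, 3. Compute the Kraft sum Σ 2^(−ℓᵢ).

With common denominator 2^5 = 32: Σ 2^(−ℓᵢ) = 4/32 + 4/32 + 1/32 + 4/32 + 16/32 + 2/32 + 4/32 = 35/32 = 1.09375.

1.09375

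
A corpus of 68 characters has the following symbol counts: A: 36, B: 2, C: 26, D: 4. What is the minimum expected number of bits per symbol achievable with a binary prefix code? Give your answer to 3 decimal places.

Probabilities are the counts divided by 68.
Repeatedly combine the two least-probable nodes; the expected code length is the sum of the merged weights.
merge 1/34 + 1/17 → 3/34
merge 3/34 + 13/34 → 8/17
merge 8/17 + 9/17 → 1
L = 3/34 + 8/17 + 1 = 53/34 ≈ 1.559 bits/symbol.

1.559 bits/symbol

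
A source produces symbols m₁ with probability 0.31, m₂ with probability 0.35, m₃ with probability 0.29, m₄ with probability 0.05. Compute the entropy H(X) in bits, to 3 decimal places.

1.788 bits

H = −Σ pᵢ log₂ pᵢ.
−0.31·log₂(0.31) = 0.5238
−0.35·log₂(0.35) = 0.5301
−0.29·log₂(0.29) = 0.5179
−0.05·log₂(0.05) = 0.2161
Sum ≈ 1.7879 → 1.788 bits.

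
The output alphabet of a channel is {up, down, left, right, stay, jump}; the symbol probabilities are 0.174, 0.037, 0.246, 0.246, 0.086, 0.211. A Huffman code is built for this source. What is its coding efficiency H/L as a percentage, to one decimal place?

Entropy H = −Σ p log₂ p ≈ 2.3884 bits.
Huffman merges: 37/1000+43/500→123/1000; 123/1000+87/500→297/1000; 211/1000+123/500→457/1000; 123/500+297/1000→543/1000; 457/1000+543/1000→1. L = 121/50 ≈ 2.4200.
Efficiency = H/L = 2.3884/2.4200 = 98.7%.

98.7%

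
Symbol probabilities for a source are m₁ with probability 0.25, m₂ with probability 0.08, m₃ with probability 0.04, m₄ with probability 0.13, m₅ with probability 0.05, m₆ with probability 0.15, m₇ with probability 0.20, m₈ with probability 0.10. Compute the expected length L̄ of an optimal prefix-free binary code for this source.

Repeatedly combine the two least-probable nodes; the expected code length is the sum of the merged weights.
merge 1/25 + 1/20 → 9/100
merge 2/25 + 9/100 → 17/100
merge 1/10 + 13/100 → 23/100
merge 3/20 + 17/100 → 8/25
merge 1/5 + 23/100 → 43/100
merge 1/4 + 8/25 → 57/100
merge 43/100 + 57/100 → 1
L = 9/100 + 17/100 + 23/100 + 8/25 + 43/100 + 57/100 + 1 = 281/100 = 2.81 bits/symbol.

2.81 bits/symbol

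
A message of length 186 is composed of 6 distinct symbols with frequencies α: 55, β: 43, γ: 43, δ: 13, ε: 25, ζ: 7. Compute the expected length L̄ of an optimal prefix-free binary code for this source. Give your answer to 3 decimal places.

Probabilities are the counts divided by 186.
Repeatedly combine the two least-probable nodes; the expected code length is the sum of the merged weights.
merge 7/186 + 13/186 → 10/93
merge 10/93 + 25/186 → 15/62
merge 43/186 + 43/186 → 43/93
merge 15/62 + 55/186 → 50/93
merge 43/93 + 50/93 → 1
L = 10/93 + 15/62 + 43/93 + 50/93 + 1 = 437/186 ≈ 2.349 bits/symbol.

2.349 bits/symbol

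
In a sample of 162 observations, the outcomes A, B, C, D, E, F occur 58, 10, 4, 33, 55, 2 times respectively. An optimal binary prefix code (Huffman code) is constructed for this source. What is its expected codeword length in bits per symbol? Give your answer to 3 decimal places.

2.080 bits/symbol

Probabilities are the counts divided by 162.
Repeatedly combine the two least-probable nodes; the expected code length is the sum of the merged weights.
merge 1/81 + 2/81 → 1/27
merge 1/27 + 5/81 → 8/81
merge 8/81 + 11/54 → 49/162
merge 49/162 + 55/162 → 52/81
merge 29/81 + 52/81 → 1
L = 1/27 + 8/81 + 49/162 + 52/81 + 1 = 337/162 ≈ 2.080 bits/symbol.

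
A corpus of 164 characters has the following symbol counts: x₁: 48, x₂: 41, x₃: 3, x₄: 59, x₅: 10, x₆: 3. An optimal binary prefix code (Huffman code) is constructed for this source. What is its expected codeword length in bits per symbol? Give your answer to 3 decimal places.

2.122 bits/symbol

Probabilities are the counts divided by 164.
Repeatedly combine the two least-probable nodes; the expected code length is the sum of the merged weights.
merge 3/164 + 3/164 → 3/82
merge 3/82 + 5/82 → 4/41
merge 4/41 + 1/4 → 57/164
merge 12/41 + 57/164 → 105/164
merge 59/164 + 105/164 → 1
L = 3/82 + 4/41 + 57/164 + 105/164 + 1 = 87/41 ≈ 2.122 bits/symbol.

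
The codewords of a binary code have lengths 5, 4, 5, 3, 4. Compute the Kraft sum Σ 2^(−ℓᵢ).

With common denominator 2^5 = 32: Σ 2^(−ℓᵢ) = 1/32 + 2/32 + 1/32 + 4/32 + 2/32 = 10/32 = 0.3125.

0.3125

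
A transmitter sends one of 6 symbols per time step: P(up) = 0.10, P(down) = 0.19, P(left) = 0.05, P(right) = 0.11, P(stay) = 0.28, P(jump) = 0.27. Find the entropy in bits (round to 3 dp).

H = −Σ pᵢ log₂ pᵢ.
−0.10·log₂(0.10) = 0.3322
−0.19·log₂(0.19) = 0.4552
−0.05·log₂(0.05) = 0.2161
−0.11·log₂(0.11) = 0.3503
−0.28·log₂(0.28) = 0.5142
−0.27·log₂(0.27) = 0.5100
Sum ≈ 2.3780 → 2.378 bits.

2.378 bits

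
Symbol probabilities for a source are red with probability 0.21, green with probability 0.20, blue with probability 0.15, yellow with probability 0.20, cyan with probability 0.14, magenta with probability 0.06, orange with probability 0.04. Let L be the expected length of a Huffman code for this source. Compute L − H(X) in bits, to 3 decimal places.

0.051 bits

Entropy H = −Σ p log₂ p ≈ 2.6385 bits.
Huffman merges: 1/25+3/50→1/10; 1/10+7/50→6/25; 3/20+1/5→7/20; 1/5+21/100→41/100; 6/25+7/20→59/100; 41/100+59/100→1. L = 269/100 ≈ 2.6900.
L − H = 2.6900 − 2.6385 = 0.051 bits.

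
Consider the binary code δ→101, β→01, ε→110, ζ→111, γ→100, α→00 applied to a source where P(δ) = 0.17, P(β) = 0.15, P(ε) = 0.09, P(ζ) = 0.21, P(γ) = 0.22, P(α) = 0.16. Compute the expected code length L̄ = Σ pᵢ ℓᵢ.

L̄ = Σ pᵢ·ℓᵢ = 0.17·3 + 0.15·2 + 0.09·3 + 0.21·3 + 0.22·3 + 0.16·2 = 2.69 bits/symbol.

2.69 bits/symbol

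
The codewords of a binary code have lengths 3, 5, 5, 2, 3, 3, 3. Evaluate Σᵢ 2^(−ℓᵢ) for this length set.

With common denominator 2^5 = 32: Σ 2^(−ℓᵢ) = 4/32 + 1/32 + 1/32 + 8/32 + 4/32 + 4/32 + 4/32 = 26/32 = 0.8125.

0.8125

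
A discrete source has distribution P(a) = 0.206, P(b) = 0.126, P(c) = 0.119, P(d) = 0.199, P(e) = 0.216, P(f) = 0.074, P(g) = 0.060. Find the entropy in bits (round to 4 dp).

2.6741 bits

H = −Σ pᵢ log₂ pᵢ.
−0.206·log₂(0.206) = 0.4695
−0.126·log₂(0.126) = 0.3766
−0.119·log₂(0.119) = 0.3654
−0.199·log₂(0.199) = 0.4635
−0.216·log₂(0.216) = 0.4776
−0.074·log₂(0.074) = 0.2780
−0.060·log₂(0.060) = 0.2435
Sum ≈ 2.6741 → 2.6741 bits.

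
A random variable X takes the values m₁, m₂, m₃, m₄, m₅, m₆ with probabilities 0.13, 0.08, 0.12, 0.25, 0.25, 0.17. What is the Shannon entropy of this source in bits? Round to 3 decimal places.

H = −Σ pᵢ log₂ pᵢ.
−0.13·log₂(0.13) = 0.3826
−0.08·log₂(0.08) = 0.2915
−0.12·log₂(0.12) = 0.3671
−0.25·log₂(0.25) = 0.5000
−0.25·log₂(0.25) = 0.5000
−0.17·log₂(0.17) = 0.4346
Sum ≈ 2.4758 → 2.476 bits.

2.476 bits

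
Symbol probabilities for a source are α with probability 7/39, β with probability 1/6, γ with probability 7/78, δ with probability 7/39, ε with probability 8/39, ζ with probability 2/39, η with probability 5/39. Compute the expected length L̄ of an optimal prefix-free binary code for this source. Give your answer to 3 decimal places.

2.756 bits/symbol

Repeatedly combine the two least-probable nodes; the expected code length is the sum of the merged weights.
merge 2/39 + 7/78 → 11/78
merge 5/39 + 11/78 → 7/26
merge 1/6 + 7/39 → 9/26
merge 7/39 + 8/39 → 5/13
merge 7/26 + 9/26 → 8/13
merge 5/13 + 8/13 → 1
L = 11/78 + 7/26 + 9/26 + 5/13 + 8/13 + 1 = 215/78 ≈ 2.756 bits/symbol.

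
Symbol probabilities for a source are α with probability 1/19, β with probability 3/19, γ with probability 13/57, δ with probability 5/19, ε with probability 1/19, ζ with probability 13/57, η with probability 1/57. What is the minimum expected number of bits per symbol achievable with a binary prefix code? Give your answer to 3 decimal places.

2.474 bits/symbol

Repeatedly combine the two least-probable nodes; the expected code length is the sum of the merged weights.
merge 1/57 + 1/19 → 4/57
merge 1/19 + 4/57 → 7/57
merge 7/57 + 3/19 → 16/57
merge 13/57 + 13/57 → 26/57
merge 5/19 + 16/57 → 31/57
merge 26/57 + 31/57 → 1
L = 4/57 + 7/57 + 16/57 + 26/57 + 31/57 + 1 = 47/19 ≈ 2.474 bits/symbol.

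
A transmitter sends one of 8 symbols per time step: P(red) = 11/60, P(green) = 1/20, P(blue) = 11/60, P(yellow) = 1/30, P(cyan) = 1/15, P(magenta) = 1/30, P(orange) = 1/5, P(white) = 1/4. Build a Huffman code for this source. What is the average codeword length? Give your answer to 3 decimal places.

2.733 bits/symbol

Repeatedly combine the two least-probable nodes; the expected code length is the sum of the merged weights.
merge 1/30 + 1/30 → 1/15
merge 1/20 + 1/15 → 7/60
merge 1/15 + 7/60 → 11/60
merge 11/60 + 11/60 → 11/30
merge 11/60 + 1/5 → 23/60
merge 1/4 + 11/30 → 37/60
merge 23/60 + 37/60 → 1
L = 1/15 + 7/60 + 11/60 + 11/30 + 23/60 + 37/60 + 1 = 41/15 ≈ 2.733 bits/symbol.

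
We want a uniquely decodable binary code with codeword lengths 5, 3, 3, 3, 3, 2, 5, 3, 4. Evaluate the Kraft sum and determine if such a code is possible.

With common denominator 2^5 = 32: Σ 2^(−ℓᵢ) = 1/32 + 4/32 + 4/32 + 4/32 + 4/32 + 8/32 + 1/32 + 4/32 + 2/32 = 32/32 = 1.
Kraft's inequality requires Σ ≤ 1; here Σ = 1 ≤ 1, so such a prefix code exists.

1; yes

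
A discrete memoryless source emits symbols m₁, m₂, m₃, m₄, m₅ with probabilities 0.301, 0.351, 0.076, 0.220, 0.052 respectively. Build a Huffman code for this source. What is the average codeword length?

2.125 bits/symbol

Repeatedly combine the two least-probable nodes; the expected code length is the sum of the merged weights.
merge 13/250 + 19/250 → 16/125
merge 16/125 + 11/50 → 87/250
merge 301/1000 + 87/250 → 649/1000
merge 351/1000 + 649/1000 → 1
L = 16/125 + 87/250 + 649/1000 + 1 = 17/8 = 2.125 bits/symbol.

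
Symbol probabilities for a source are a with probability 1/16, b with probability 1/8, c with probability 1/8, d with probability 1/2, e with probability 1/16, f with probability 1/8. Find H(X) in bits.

Each probability is a power of 1/2, so log₂(1/p) is an integer.
H = Σ p·log₂(1/p) = 1/16·4 + 1/8·3 + 1/8·3 + 1/2·1 + 1/16·4 + 1/8·3 = 2.125 bits.

2.125 bits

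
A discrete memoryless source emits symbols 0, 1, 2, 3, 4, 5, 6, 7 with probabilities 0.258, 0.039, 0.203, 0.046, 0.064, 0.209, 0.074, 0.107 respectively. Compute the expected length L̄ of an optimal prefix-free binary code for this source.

2.745 bits/symbol

Repeatedly combine the two least-probable nodes; the expected code length is the sum of the merged weights.
merge 39/1000 + 23/500 → 17/200
merge 8/125 + 37/500 → 69/500
merge 17/200 + 107/1000 → 24/125
merge 69/500 + 24/125 → 33/100
merge 203/1000 + 209/1000 → 103/250
merge 129/500 + 33/100 → 147/250
merge 103/250 + 147/250 → 1
L = 17/200 + 69/500 + 24/125 + 33/100 + 103/250 + 147/250 + 1 = 549/200 = 2.745 bits/symbol.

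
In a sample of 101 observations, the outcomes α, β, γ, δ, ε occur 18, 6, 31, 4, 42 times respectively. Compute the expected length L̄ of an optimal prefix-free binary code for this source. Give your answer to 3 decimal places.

Probabilities are the counts divided by 101.
Repeatedly combine the two least-probable nodes; the expected code length is the sum of the merged weights.
merge 4/101 + 6/101 → 10/101
merge 10/101 + 18/101 → 28/101
merge 28/101 + 31/101 → 59/101
merge 42/101 + 59/101 → 1
L = 10/101 + 28/101 + 59/101 + 1 = 198/101 ≈ 1.960 bits/symbol.

1.960 bits/symbol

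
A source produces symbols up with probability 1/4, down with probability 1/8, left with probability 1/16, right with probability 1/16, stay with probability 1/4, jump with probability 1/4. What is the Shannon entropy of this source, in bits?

2.375 bits

Each probability is a power of 1/2, so log₂(1/p) is an integer.
H = Σ p·log₂(1/p) = 1/4·2 + 1/8·3 + 1/16·4 + 1/16·4 + 1/4·2 + 1/4·2 = 2.375 bits.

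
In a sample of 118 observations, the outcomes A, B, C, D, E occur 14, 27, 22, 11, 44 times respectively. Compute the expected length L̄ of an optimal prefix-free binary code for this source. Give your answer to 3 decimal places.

Probabilities are the counts divided by 118.
Repeatedly combine the two least-probable nodes; the expected code length is the sum of the merged weights.
merge 11/118 + 7/59 → 25/118
merge 11/59 + 25/118 → 47/118
merge 27/118 + 22/59 → 71/118
merge 47/118 + 71/118 → 1
L = 25/118 + 47/118 + 71/118 + 1 = 261/118 ≈ 2.212 bits/symbol.

2.212 bits/symbol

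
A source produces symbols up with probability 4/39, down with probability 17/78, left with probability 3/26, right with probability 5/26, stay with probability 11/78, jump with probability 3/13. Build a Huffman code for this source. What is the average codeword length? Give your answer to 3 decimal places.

Repeatedly combine the two least-probable nodes; the expected code length is the sum of the merged weights.
merge 4/39 + 3/26 → 17/78
merge 11/78 + 5/26 → 1/3
merge 17/78 + 17/78 → 17/39
merge 3/13 + 1/3 → 22/39
merge 17/39 + 22/39 → 1
L = 17/78 + 1/3 + 17/39 + 22/39 + 1 = 199/78 ≈ 2.551 bits/symbol.

2.551 bits/symbol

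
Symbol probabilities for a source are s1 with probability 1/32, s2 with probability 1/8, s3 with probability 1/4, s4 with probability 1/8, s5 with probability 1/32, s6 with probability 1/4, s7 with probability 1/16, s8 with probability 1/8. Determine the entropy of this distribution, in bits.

Each probability is a power of 1/2, so log₂(1/p) is an integer.
H = Σ p·log₂(1/p) = 1/32·5 + 1/8·3 + 1/4·2 + 1/8·3 + 1/32·5 + 1/4·2 + 1/16·4 + 1/8·3 = 2.6875 bits.

2.6875 bits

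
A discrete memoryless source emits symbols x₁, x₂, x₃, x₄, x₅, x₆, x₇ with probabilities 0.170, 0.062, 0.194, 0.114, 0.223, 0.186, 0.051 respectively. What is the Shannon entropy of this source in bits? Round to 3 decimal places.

H = −Σ pᵢ log₂ pᵢ.
−0.170·log₂(0.170) = 0.4346
−0.062·log₂(0.062) = 0.2487
−0.194·log₂(0.194) = 0.4590
−0.114·log₂(0.114) = 0.3571
−0.223·log₂(0.223) = 0.4828
−0.186·log₂(0.186) = 0.4514
−0.051·log₂(0.051) = 0.2190
Sum ≈ 2.6525 → 2.653 bits.

2.653 bits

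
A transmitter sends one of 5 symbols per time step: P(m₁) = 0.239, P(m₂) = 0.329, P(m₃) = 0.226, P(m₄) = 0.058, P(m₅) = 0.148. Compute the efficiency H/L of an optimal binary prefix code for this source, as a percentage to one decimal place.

97.6%

Entropy H = −Σ p log₂ p ≈ 2.1523 bits.
Huffman merges: 29/500+37/250→103/500; 103/500+113/500→54/125; 239/1000+329/1000→71/125; 54/125+71/125→1. L = 1103/500 ≈ 2.2060.
Efficiency = H/L = 2.1523/2.2060 = 97.6%.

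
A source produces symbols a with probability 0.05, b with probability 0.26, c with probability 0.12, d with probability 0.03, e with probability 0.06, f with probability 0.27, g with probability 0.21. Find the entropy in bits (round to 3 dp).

H = −Σ pᵢ log₂ pᵢ.
−0.05·log₂(0.05) = 0.2161
−0.26·log₂(0.26) = 0.5053
−0.12·log₂(0.12) = 0.3671
−0.03·log₂(0.03) = 0.1518
−0.06·log₂(0.06) = 0.2435
−0.27·log₂(0.27) = 0.5100
−0.21·log₂(0.21) = 0.4728
Sum ≈ 2.4666 → 2.467 bits.

2.467 bits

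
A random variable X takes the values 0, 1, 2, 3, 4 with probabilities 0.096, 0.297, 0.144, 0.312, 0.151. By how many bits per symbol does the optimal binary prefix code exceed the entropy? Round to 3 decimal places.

0.057 bits

Entropy H = −Σ p log₂ p ≈ 2.1835 bits.
Huffman merges: 12/125+18/125→6/25; 151/1000+6/25→391/1000; 297/1000+39/125→609/1000; 391/1000+609/1000→1. L = 56/25 ≈ 2.2400.
L − H = 2.2400 − 2.1835 = 0.057 bits.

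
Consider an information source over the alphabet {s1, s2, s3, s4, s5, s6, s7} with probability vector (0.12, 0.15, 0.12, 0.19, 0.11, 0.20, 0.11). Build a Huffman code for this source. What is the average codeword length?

2.8 bits/symbol

Repeatedly combine the two least-probable nodes; the expected code length is the sum of the merged weights.
merge 11/100 + 11/100 → 11/50
merge 3/25 + 3/25 → 6/25
merge 3/20 + 19/100 → 17/50
merge 1/5 + 11/50 → 21/50
merge 6/25 + 17/50 → 29/50
merge 21/50 + 29/50 → 1
L = 11/50 + 6/25 + 17/50 + 21/50 + 29/50 + 1 = 14/5 = 2.8 bits/symbol.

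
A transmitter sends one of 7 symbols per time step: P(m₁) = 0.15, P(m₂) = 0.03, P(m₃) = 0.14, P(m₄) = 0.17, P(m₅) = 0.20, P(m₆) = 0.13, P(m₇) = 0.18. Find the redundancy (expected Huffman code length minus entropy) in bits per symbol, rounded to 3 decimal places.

Entropy H = −Σ p log₂ p ≈ 2.6863 bits.
Huffman merges: 3/100+13/100→4/25; 7/50+3/20→29/100; 4/25+17/100→33/100; 9/50+1/5→19/50; 29/100+33/100→31/50; 19/50+31/50→1. L = 139/50 ≈ 2.7800.
L − H = 2.7800 − 2.6863 = 0.094 bits.

0.094 bits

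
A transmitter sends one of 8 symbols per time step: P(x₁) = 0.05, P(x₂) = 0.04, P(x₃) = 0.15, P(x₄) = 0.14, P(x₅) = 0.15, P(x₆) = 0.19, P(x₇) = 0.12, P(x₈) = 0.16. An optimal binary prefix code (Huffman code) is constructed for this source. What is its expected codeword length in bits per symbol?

Repeatedly combine the two least-probable nodes; the expected code length is the sum of the merged weights.
merge 1/25 + 1/20 → 9/100
merge 9/100 + 3/25 → 21/100
merge 7/50 + 3/20 → 29/100
merge 3/20 + 4/25 → 31/100
merge 19/100 + 21/100 → 2/5
merge 29/100 + 31/100 → 3/5
merge 2/5 + 3/5 → 1
L = 9/100 + 21/100 + 29/100 + 31/100 + 2/5 + 3/5 + 1 = 29/10 = 2.9 bits/symbol.

2.9 bits/symbol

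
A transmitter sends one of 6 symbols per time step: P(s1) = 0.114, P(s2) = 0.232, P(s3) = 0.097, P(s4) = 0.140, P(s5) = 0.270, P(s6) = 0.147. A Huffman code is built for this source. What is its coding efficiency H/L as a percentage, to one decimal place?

Entropy H = −Σ p log₂ p ≈ 2.4864 bits.
Huffman merges: 97/1000+57/500→211/1000; 7/50+147/1000→287/1000; 211/1000+29/125→443/1000; 27/100+287/1000→557/1000; 443/1000+557/1000→1. L = 1249/500 ≈ 2.4980.
Efficiency = H/L = 2.4864/2.4980 = 99.5%.

99.5%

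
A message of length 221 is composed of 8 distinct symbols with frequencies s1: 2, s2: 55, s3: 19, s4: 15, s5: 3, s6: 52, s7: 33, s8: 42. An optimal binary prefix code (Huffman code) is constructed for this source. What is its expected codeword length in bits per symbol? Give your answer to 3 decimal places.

2.615 bits/symbol

Probabilities are the counts divided by 221.
Repeatedly combine the two least-probable nodes; the expected code length is the sum of the merged weights.
merge 2/221 + 3/221 → 5/221
merge 5/221 + 15/221 → 20/221
merge 19/221 + 20/221 → 3/17
merge 33/221 + 3/17 → 72/221
merge 42/221 + 4/17 → 94/221
merge 55/221 + 72/221 → 127/221
merge 94/221 + 127/221 → 1
L = 5/221 + 20/221 + 3/17 + 72/221 + 94/221 + 127/221 + 1 = 34/13 ≈ 2.615 bits/symbol.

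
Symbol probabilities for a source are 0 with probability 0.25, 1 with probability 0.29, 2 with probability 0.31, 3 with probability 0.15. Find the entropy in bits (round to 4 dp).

1.9522 bits

H = −Σ pᵢ log₂ pᵢ.
−0.25·log₂(0.25) = 0.5000
−0.29·log₂(0.29) = 0.5179
−0.31·log₂(0.31) = 0.5238
−0.15·log₂(0.15) = 0.4105
Sum ≈ 1.9522 → 1.9522 bits.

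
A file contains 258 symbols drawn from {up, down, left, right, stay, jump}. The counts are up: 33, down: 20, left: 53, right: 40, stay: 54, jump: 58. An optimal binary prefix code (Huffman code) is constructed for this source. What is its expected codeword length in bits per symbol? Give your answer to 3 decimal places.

Probabilities are the counts divided by 258.
Repeatedly combine the two least-probable nodes; the expected code length is the sum of the merged weights.
merge 10/129 + 11/86 → 53/258
merge 20/129 + 53/258 → 31/86
merge 53/258 + 9/43 → 107/258
merge 29/129 + 31/86 → 151/258
merge 107/258 + 151/258 → 1
L = 53/258 + 31/86 + 107/258 + 151/258 + 1 = 331/129 ≈ 2.566 bits/symbol.

2.566 bits/symbol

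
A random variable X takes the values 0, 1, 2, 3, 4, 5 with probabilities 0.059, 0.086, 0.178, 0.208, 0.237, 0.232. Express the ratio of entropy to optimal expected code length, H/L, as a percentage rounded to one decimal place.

98.9%

Entropy H = −Σ p log₂ p ≈ 2.4410 bits.
Huffman merges: 59/1000+43/500→29/200; 29/200+89/500→323/1000; 26/125+29/125→11/25; 237/1000+323/1000→14/25; 11/25+14/25→1. L = 617/250 ≈ 2.4680.
Efficiency = H/L = 2.4410/2.4680 = 98.9%.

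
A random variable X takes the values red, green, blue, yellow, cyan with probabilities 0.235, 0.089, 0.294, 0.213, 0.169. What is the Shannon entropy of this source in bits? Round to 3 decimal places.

H = −Σ pᵢ log₂ pᵢ.
−0.235·log₂(0.235) = 0.4910
−0.089·log₂(0.089) = 0.3106
−0.294·log₂(0.294) = 0.5192
−0.213·log₂(0.213) = 0.4752
−0.169·log₂(0.169) = 0.4335
Sum ≈ 2.2295 → 2.230 bits.

2.230 bits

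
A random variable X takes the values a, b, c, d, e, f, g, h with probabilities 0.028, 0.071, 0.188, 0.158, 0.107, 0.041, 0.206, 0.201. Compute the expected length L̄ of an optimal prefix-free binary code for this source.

2.802 bits/symbol

Repeatedly combine the two least-probable nodes; the expected code length is the sum of the merged weights.
merge 7/250 + 41/1000 → 69/1000
merge 69/1000 + 71/1000 → 7/50
merge 107/1000 + 7/50 → 247/1000
merge 79/500 + 47/250 → 173/500
merge 201/1000 + 103/500 → 407/1000
merge 247/1000 + 173/500 → 593/1000
merge 407/1000 + 593/1000 → 1
L = 69/1000 + 7/50 + 247/1000 + 173/500 + 407/1000 + 593/1000 + 1 = 1401/500 = 2.802 bits/symbol.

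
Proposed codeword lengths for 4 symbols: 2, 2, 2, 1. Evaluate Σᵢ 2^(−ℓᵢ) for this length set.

With common denominator 2^2 = 4: Σ 2^(−ℓᵢ) = 1/4 + 1/4 + 1/4 + 2/4 = 5/4 = 1.25.

1.25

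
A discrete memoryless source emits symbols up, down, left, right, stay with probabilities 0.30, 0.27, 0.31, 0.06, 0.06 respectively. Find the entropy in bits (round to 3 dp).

H = −Σ pᵢ log₂ pᵢ.
−0.30·log₂(0.30) = 0.5211
−0.27·log₂(0.27) = 0.5100
−0.31·log₂(0.31) = 0.5238
−0.06·log₂(0.06) = 0.2435
−0.06·log₂(0.06) = 0.2435
Sum ≈ 2.0420 → 2.042 bits.

2.042 bits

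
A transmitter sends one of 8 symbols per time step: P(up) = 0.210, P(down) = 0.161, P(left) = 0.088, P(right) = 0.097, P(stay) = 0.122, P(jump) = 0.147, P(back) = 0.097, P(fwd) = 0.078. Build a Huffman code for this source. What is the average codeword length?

2.956 bits/symbol

Repeatedly combine the two least-probable nodes; the expected code length is the sum of the merged weights.
merge 39/500 + 11/125 → 83/500
merge 97/1000 + 97/1000 → 97/500
merge 61/500 + 147/1000 → 269/1000
merge 161/1000 + 83/500 → 327/1000
merge 97/500 + 21/100 → 101/250
merge 269/1000 + 327/1000 → 149/250
merge 101/250 + 149/250 → 1
L = 83/500 + 97/500 + 269/1000 + 327/1000 + 101/250 + 149/250 + 1 = 739/250 = 2.956 bits/symbol.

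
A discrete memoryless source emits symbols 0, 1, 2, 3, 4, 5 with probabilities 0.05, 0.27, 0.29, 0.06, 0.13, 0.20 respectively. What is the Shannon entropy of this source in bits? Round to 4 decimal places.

2.3346 bits

H = −Σ pᵢ log₂ pᵢ.
−0.05·log₂(0.05) = 0.2161
−0.27·log₂(0.27) = 0.5100
−0.29·log₂(0.29) = 0.5179
−0.06·log₂(0.06) = 0.2435
−0.13·log₂(0.13) = 0.3826
−0.20·log₂(0.20) = 0.4644
Sum ≈ 2.3346 → 2.3346 bits.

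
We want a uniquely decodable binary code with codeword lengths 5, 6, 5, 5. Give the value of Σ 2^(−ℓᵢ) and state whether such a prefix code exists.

0.109375; yes

With common denominator 2^6 = 64: Σ 2^(−ℓᵢ) = 2/64 + 1/64 + 2/64 + 2/64 = 7/64 = 0.109375.
Kraft's inequality requires Σ ≤ 1; here Σ = 0.109375 ≤ 1, so such a prefix code exists.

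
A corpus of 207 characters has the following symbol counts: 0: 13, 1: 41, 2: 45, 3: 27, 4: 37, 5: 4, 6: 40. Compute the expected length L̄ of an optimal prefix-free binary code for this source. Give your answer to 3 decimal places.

Probabilities are the counts divided by 207.
Repeatedly combine the two least-probable nodes; the expected code length is the sum of the merged weights.
merge 4/207 + 13/207 → 17/207
merge 17/207 + 3/23 → 44/207
merge 37/207 + 40/207 → 77/207
merge 41/207 + 44/207 → 85/207
merge 5/23 + 77/207 → 122/207
merge 85/207 + 122/207 → 1
L = 17/207 + 44/207 + 77/207 + 85/207 + 122/207 + 1 = 8/3 ≈ 2.667 bits/symbol.

2.667 bits/symbol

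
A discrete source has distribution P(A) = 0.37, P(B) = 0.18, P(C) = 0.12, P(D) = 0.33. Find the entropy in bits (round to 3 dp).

1.871 bits

H = −Σ pᵢ log₂ pᵢ.
−0.37·log₂(0.37) = 0.5307
−0.18·log₂(0.18) = 0.4453
−0.12·log₂(0.12) = 0.3671
−0.33·log₂(0.33) = 0.5278
Sum ≈ 1.8709 → 1.871 bits.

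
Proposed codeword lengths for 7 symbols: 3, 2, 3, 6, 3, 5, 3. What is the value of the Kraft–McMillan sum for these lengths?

0.796875

With common denominator 2^6 = 64: Σ 2^(−ℓᵢ) = 8/64 + 16/64 + 8/64 + 1/64 + 8/64 + 2/64 + 8/64 = 51/64 = 0.796875.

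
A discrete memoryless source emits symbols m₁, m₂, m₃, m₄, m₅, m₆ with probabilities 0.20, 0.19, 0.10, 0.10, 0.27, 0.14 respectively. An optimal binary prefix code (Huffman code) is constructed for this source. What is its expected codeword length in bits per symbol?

2.53 bits/symbol

Repeatedly combine the two least-probable nodes; the expected code length is the sum of the merged weights.
merge 1/10 + 1/10 → 1/5
merge 7/50 + 19/100 → 33/100
merge 1/5 + 1/5 → 2/5
merge 27/100 + 33/100 → 3/5
merge 2/5 + 3/5 → 1
L = 1/5 + 33/100 + 2/5 + 3/5 + 1 = 253/100 = 2.53 bits/symbol.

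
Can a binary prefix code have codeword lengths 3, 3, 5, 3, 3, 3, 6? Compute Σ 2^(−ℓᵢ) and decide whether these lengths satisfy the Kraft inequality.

0.671875; yes

With common denominator 2^6 = 64: Σ 2^(−ℓᵢ) = 8/64 + 8/64 + 2/64 + 8/64 + 8/64 + 8/64 + 1/64 = 43/64 = 0.671875.
Kraft's inequality requires Σ ≤ 1; here Σ = 0.671875 ≤ 1, so such a prefix code exists.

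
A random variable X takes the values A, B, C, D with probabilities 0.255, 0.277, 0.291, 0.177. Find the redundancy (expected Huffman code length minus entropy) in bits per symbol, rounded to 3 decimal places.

0.024 bits

Entropy H = −Σ p log₂ p ≈ 1.9762 bits.
Huffman merges: 177/1000+51/200→54/125; 277/1000+291/1000→71/125; 54/125+71/125→1. L = 2 ≈ 2.0000.
L − H = 2.0000 − 1.9762 = 0.024 bits.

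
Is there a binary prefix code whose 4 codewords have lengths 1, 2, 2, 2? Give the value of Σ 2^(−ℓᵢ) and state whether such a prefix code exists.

With common denominator 2^2 = 4: Σ 2^(−ℓᵢ) = 2/4 + 1/4 + 1/4 + 1/4 = 5/4 = 1.25.
Kraft's inequality requires Σ ≤ 1; here Σ = 1.25 > 1, so no such prefix code exists.

1.25; no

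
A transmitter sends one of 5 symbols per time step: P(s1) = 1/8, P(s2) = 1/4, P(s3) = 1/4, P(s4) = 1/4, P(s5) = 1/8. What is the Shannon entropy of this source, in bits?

Each probability is a power of 1/2, so log₂(1/p) is an integer.
H = Σ p·log₂(1/p) = 1/8·3 + 1/4·2 + 1/4·2 + 1/4·2 + 1/8·3 = 2.25 bits.

2.25 bits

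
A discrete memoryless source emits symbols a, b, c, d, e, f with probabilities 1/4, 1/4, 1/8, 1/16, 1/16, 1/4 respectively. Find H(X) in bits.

Each probability is a power of 1/2, so log₂(1/p) is an integer.
H = Σ p·log₂(1/p) = 1/4·2 + 1/4·2 + 1/8·3 + 1/16·4 + 1/16·4 + 1/4·2 = 2.375 bits.

2.375 bits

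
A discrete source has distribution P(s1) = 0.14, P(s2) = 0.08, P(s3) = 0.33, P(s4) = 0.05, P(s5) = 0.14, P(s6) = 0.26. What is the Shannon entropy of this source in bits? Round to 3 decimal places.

H = −Σ pᵢ log₂ pᵢ.
−0.14·log₂(0.14) = 0.3971
−0.08·log₂(0.08) = 0.2915
−0.33·log₂(0.33) = 0.5278
−0.05·log₂(0.05) = 0.2161
−0.14·log₂(0.14) = 0.3971
−0.26·log₂(0.26) = 0.5053
Sum ≈ 2.3349 → 2.335 bits.

2.335 bits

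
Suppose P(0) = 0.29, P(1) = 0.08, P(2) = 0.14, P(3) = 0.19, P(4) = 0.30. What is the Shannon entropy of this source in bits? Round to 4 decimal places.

H = −Σ pᵢ log₂ pᵢ.
−0.29·log₂(0.29) = 0.5179
−0.08·log₂(0.08) = 0.2915
−0.14·log₂(0.14) = 0.3971
−0.19·log₂(0.19) = 0.4552
−0.30·log₂(0.30) = 0.5211
Sum ≈ 2.1828 → 2.1828 bits.

2.1828 bits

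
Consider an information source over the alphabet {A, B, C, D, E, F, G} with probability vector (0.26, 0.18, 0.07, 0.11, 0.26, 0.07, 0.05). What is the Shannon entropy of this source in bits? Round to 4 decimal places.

2.5594 bits

H = −Σ pᵢ log₂ pᵢ.
−0.26·log₂(0.26) = 0.5053
−0.18·log₂(0.18) = 0.4453
−0.07·log₂(0.07) = 0.2686
−0.11·log₂(0.11) = 0.3503
−0.26·log₂(0.26) = 0.5053
−0.07·log₂(0.07) = 0.2686
−0.05·log₂(0.05) = 0.2161
Sum ≈ 2.5594 → 2.5594 bits.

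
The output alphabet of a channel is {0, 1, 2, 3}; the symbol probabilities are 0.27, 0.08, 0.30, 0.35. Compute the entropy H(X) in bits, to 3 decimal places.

1.853 bits

H = −Σ pᵢ log₂ pᵢ.
−0.27·log₂(0.27) = 0.5100
−0.08·log₂(0.08) = 0.2915
−0.30·log₂(0.30) = 0.5211
−0.35·log₂(0.35) = 0.5301
Sum ≈ 1.8527 → 1.853 bits.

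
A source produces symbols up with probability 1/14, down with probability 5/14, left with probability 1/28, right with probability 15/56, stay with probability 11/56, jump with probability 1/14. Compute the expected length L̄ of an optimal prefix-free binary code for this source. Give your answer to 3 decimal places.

2.286 bits/symbol

Repeatedly combine the two least-probable nodes; the expected code length is the sum of the merged weights.
merge 1/28 + 1/14 → 3/28
merge 1/14 + 3/28 → 5/28
merge 5/28 + 11/56 → 3/8
merge 15/56 + 5/14 → 5/8
merge 3/8 + 5/8 → 1
L = 3/28 + 5/28 + 3/8 + 5/8 + 1 = 16/7 ≈ 2.286 bits/symbol.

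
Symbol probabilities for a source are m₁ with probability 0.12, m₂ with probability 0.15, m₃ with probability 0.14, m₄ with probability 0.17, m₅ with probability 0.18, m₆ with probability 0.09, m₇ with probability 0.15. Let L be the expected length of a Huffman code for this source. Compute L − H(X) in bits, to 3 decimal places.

Entropy H = −Σ p log₂ p ≈ 2.7778 bits.
Huffman merges: 9/100+3/25→21/100; 7/50+3/20→29/100; 3/20+17/100→8/25; 9/50+21/100→39/100; 29/100+8/25→61/100; 39/100+61/100→1. L = 141/50 ≈ 2.8200.
L − H = 2.8200 − 2.7778 = 0.042 bits.

0.042 bits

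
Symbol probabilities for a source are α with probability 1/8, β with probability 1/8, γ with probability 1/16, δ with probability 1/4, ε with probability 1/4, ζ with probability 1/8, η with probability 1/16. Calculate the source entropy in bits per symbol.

2.625 bits

Each probability is a power of 1/2, so log₂(1/p) is an integer.
H = Σ p·log₂(1/p) = 1/8·3 + 1/8·3 + 1/16·4 + 1/4·2 + 1/4·2 + 1/8·3 + 1/16·4 = 2.625 bits.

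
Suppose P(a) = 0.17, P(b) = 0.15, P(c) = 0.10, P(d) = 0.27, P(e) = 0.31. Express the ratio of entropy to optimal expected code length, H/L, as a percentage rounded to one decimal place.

98.3%

Entropy H = −Σ p log₂ p ≈ 2.2111 bits.
Huffman merges: 1/10+3/20→1/4; 17/100+1/4→21/50; 27/100+31/100→29/50; 21/50+29/50→1. L = 9/4 ≈ 2.2500.
Efficiency = H/L = 2.2111/2.2500 = 98.3%.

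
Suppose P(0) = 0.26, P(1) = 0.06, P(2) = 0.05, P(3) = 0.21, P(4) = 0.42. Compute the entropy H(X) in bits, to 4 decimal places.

H = −Σ pᵢ log₂ pᵢ.
−0.26·log₂(0.26) = 0.5053
−0.06·log₂(0.06) = 0.2435
−0.05·log₂(0.05) = 0.2161
−0.21·log₂(0.21) = 0.4728
−0.42·log₂(0.42) = 0.5256
Sum ≈ 1.9634 → 1.9634 bits.

1.9634 bits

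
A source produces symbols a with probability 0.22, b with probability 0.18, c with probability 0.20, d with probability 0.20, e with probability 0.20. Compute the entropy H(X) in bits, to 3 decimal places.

H = −Σ pᵢ log₂ pᵢ.
−0.22·log₂(0.22) = 0.4806
−0.18·log₂(0.18) = 0.4453
−0.20·log₂(0.20) = 0.4644
−0.20·log₂(0.20) = 0.4644
−0.20·log₂(0.20) = 0.4644
Sum ≈ 2.3190 → 2.319 bits.

2.319 bits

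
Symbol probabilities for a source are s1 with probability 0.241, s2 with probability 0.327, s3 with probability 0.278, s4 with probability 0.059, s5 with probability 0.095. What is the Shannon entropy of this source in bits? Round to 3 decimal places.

2.099 bits

H = −Σ pᵢ log₂ pᵢ.
−0.241·log₂(0.241) = 0.4947
−0.327·log₂(0.327) = 0.5273
−0.278·log₂(0.278) = 0.5134
−0.059·log₂(0.059) = 0.2409
−0.095·log₂(0.095) = 0.3226
Sum ≈ 2.0990 → 2.099 bits.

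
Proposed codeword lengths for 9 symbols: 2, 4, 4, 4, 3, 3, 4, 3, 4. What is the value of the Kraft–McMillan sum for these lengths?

With common denominator 2^4 = 16: Σ 2^(−ℓᵢ) = 4/16 + 1/16 + 1/16 + 1/16 + 2/16 + 2/16 + 1/16 + 2/16 + 1/16 = 15/16 = 0.9375.

0.9375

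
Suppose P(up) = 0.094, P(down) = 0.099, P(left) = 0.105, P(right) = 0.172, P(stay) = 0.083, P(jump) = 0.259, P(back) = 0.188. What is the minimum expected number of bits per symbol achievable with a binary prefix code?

2.73 bits/symbol

Repeatedly combine the two least-probable nodes; the expected code length is the sum of the merged weights.
merge 83/1000 + 47/500 → 177/1000
merge 99/1000 + 21/200 → 51/250
merge 43/250 + 177/1000 → 349/1000
merge 47/250 + 51/250 → 49/125
merge 259/1000 + 349/1000 → 76/125
merge 49/125 + 76/125 → 1
L = 177/1000 + 51/250 + 349/1000 + 49/125 + 76/125 + 1 = 273/100 = 2.73 bits/symbol.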